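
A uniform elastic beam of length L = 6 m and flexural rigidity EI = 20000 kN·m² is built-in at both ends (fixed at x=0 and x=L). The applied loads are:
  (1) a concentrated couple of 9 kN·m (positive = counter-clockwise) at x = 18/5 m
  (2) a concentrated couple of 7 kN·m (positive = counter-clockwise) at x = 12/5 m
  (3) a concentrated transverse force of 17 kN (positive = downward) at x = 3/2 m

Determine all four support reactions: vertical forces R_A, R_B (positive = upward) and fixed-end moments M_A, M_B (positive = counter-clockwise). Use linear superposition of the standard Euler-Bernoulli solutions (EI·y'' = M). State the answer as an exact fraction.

R_A = 14547/800 kN, M_A = 14451/800 kN·m, R_B = -947/800 kN, M_B = -1169/800 kN·m

Load 1 — applied couple M₀=9 kN·m at a=18/5 m (b=L-a=12/5):
  R_A = 6M₀ab/L³ = 6·9·(18/5)·(12/5)/6³ = 54/25 kN
  M_A = M₀b(2a-b)/L² = 9·(12/5)·(2·(18/5)-(12/5))/6² = 72/25 kN·m
  R_B = -6M₀ab/L³ = -6·9·(18/5)·(12/5)/6³ = -54/25 kN
  M_B = M₀a(2b-a)/L² = 9·(18/5)·(2·(12/5)-(18/5))/6² = 27/25 kN·m
Load 2 — applied couple M₀=7 kN·m at a=12/5 m (b=L-a=18/5):
  R_A = 6M₀ab/L³ = 6·7·(12/5)·(18/5)/6³ = 42/25 kN
  M_A = M₀b(2a-b)/L² = 7·(18/5)·(2·(12/5)-(18/5))/6² = 21/25 kN·m
  R_B = -6M₀ab/L³ = -6·7·(12/5)·(18/5)/6³ = -42/25 kN
  M_B = M₀a(2b-a)/L² = 7·(12/5)·(2·(18/5)-(12/5))/6² = 56/25 kN·m
Load 3 — point force P=17 kN at a=3/2 m (b=L-a=9/2):
  R_A = Pb²(3a+b)/L³ = 17·(9/2)²·(3·(3/2)+(9/2))/6³ = 459/32 kN
  M_A = Pab²/L² = 17·(3/2)·(9/2)²/6² = 459/32 kN·m
  R_B = Pa²(a+3b)/L³ = 17·(3/2)²·((3/2)+3·(9/2))/6³ = 85/32 kN
  M_B = -Pa²b/L² = -17·(3/2)²·(9/2)/6² = -153/32 kN·m
Superposition: R_A = 14547/800 kN, M_A = 14451/800 kN·m, R_B = -947/800 kN, M_B = -1169/800 kN·m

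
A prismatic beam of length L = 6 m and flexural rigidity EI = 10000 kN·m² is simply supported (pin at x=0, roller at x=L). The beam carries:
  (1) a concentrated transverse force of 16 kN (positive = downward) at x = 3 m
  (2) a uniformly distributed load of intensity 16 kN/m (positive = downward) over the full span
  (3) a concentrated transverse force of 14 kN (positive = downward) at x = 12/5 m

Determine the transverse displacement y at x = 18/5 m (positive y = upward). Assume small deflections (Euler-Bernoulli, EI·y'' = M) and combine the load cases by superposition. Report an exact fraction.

Load 1 — point force P=16 kN at a=3 m (b=L-a=3):
  y_1 = -Pa(L-x)(2Lx-a²-x²)/(6LEI)  [x>a] = -16·3·(6-(18/5))·(2·6·(18/5)-3²-(18/5)²)/(6·6·10000) = -531/78125 m
Load 2 — uniform load w=16 kN/m over full span:
  y_2 = -wx(L³-2Lx²+x³)/(24EI) = -16·(18/5)·(6³-2·6·(18/5)²+(18/5)³)/(24·10000) = -10044/390625 m
Load 3 — point force P=14 kN at a=12/5 m (b=L-a=18/5):
  y_3 = -Pa(L-x)(2Lx-a²-x²)/(6LEI)  [x>a] = -14·(12/5)·(6-(18/5))·(2·6·(18/5)-(12/5)²-(18/5)²)/(6·6·10000) = -2142/390625 m
Superposition: y = Σ y_i = -14841/390625 m ≈ -0.037993 m

y(18/5) = -14841/390625 m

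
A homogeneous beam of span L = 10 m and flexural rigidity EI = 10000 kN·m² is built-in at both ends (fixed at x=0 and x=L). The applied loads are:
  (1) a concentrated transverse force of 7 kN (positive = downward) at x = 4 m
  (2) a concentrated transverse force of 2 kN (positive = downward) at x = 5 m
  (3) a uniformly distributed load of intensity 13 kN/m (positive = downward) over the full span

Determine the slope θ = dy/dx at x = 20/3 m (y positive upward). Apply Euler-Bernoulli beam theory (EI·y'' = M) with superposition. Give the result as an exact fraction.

Load 1 — point force P=7 kN at a=4 m (b=L-a=6):
  θ_1 = Pa²(L-x)(2bL-(3b+a)(L-x))/(2L³EI)  [x>a] = 7·4²·(10-(20/3))·(2·6·10-(3·6+4)·(10-(20/3)))/(2·10³·10000) = 49/56250 rad
Load 2 — point force P=2 kN at a=5 m (b=L-a=5):
  θ_2 = Pa²(L-x)(2bL-(3b+a)(L-x))/(2L³EI)  [x>a] = 2·5²·(10-(20/3))·(2·5·10-(3·5+5)·(10-(20/3)))/(2·10³·10000) = 1/3600 rad
Load 3 — uniform load w=13 kN/m over full span:
  θ_3 = -wx(L-x)(L-2x)/(12EI) = -13·(20/3)·(10-(20/3))·(10-2·(20/3))/(12·10000) = 13/1620 rad
Superposition: θ = Σ θ_i = 37153/4050000 rad ≈ 0.009174 rad

θ(20/3) = 37153/4050000 rad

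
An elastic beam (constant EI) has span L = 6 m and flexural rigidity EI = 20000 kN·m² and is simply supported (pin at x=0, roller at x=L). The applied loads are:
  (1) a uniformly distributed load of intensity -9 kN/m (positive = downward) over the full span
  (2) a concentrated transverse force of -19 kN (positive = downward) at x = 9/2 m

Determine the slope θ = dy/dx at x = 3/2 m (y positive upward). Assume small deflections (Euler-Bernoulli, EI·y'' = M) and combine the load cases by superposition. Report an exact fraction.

Load 1 — uniform load w=-9 kN/m over full span:
  θ_1 = -w(L³-6Lx²+4x³)/(24EI) = -(-9)·(6³-6·6·(3/2)²+4·(3/2)³)/(24·20000) = 891/320000 rad
Load 2 — point force P=-19 kN at a=9/2 m (b=L-a=3/2):
  θ_2 = -Pb(L²-b²-3x²)/(6LEI)  [x≤a] = -(-19)·(3/2)·(6²-(3/2)²-3·(3/2)²)/(6·6·20000) = 171/160000 rad
Superposition: θ = Σ θ_i = 1233/320000 rad ≈ 0.003853 rad

θ(3/2) = 1233/320000 rad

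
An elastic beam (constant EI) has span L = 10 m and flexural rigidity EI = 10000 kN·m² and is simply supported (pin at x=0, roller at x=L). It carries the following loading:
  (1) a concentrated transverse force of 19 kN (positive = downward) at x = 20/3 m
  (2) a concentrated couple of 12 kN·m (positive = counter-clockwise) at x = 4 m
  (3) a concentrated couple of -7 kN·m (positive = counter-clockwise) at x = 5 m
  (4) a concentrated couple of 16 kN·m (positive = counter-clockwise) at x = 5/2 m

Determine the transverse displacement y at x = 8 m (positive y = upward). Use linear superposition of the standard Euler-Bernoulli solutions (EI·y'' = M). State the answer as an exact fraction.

y(8) = -26273/1620000 m

Load 1 — point force P=19 kN at a=20/3 m (b=L-a=10/3):
  y_1 = -Pa(L-x)(2Lx-a²-x²)/(6LEI)  [x>a] = -19·(20/3)·(10-8)·(2·10·8-(20/3)²-8²)/(6·10·10000) = -1102/50625 m
Load 2 — applied couple M₀=12 kN·m at a=4 m (b=L-a=6):
  y_2 = (M₀x³/(6L)-M₀(x-a)²/2+C₁x)/EI  [x>a] with C₁=M₀(3b²-L²)/(6L)=8/5 = (12·8³/(6·10)-12·(8-4)²/2+(8/5)·8)/10000 = 6/3125 m
Load 3 — applied couple M₀=-7 kN·m at a=5 m (b=L-a=5):
  y_3 = (M₀x³/(6L)-M₀(x-a)²/2+C₁x)/EI  [x>a] with C₁=M₀(3b²-L²)/(6L)=35/12 = ((-7)·8³/(6·10)-(-7)·(8-5)²/2+(35/12)·8)/10000 = -49/100000 m
Load 4 — applied couple M₀=16 kN·m at a=5/2 m (b=L-a=15/2):
  y_4 = (M₀x³/(6L)-M₀(x-a)²/2+C₁x)/EI  [x>a] with C₁=M₀(3b²-L²)/(6L)=55/3 = (16·8³/(6·10)-16·(8-(5/2))²/2+(55/3)·8)/10000 = 103/25000 m
Superposition: y = Σ y_i = -26273/1620000 m ≈ -0.016218 m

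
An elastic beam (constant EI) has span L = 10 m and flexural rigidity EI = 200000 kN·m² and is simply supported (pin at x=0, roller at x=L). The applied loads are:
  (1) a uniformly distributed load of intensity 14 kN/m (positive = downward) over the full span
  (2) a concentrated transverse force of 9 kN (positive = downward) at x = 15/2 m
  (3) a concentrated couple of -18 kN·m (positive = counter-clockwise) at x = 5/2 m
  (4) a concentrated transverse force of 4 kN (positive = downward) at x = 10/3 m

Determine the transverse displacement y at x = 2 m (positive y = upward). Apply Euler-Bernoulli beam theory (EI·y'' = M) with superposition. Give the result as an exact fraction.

Load 1 — uniform load w=14 kN/m over full span:
  y_1 = -wx(L³-2Lx²+x³)/(24EI) = -14·2·(10³-2·10·2²+2³)/(24·200000) = -203/37500 m
Load 2 — point force P=9 kN at a=15/2 m (b=L-a=5/2):
  y_2 = -Pbx(L²-b²-x²)/(6LEI)  [x≤a] = -9·(5/2)·2·(10²-(5/2)²-2²)/(6·10·200000) = -1077/3200000 m
Load 3 — applied couple M₀=-18 kN·m at a=5/2 m (b=L-a=15/2):
  y_3 = (M₀x³/(6L)+C₁x)/EI  [x≤a] with C₁=M₀(3b²-L²)/(6L)=-165/8 = ((-18)·2³/(6·10)+(-165/8)·2)/200000 = -873/4000000 m
Load 4 — point force P=4 kN at a=10/3 m (b=L-a=20/3):
  y_4 = -Pbx(L²-b²-x²)/(6LEI)  [x≤a] = -4·(20/3)·2·(10²-(20/3)²-2²)/(6·10·200000) = -58/253125 m
Superposition: y = Σ y_i = -8031677/1296000000 m ≈ -0.006197 m

y(2) = -8031677/1296000000 m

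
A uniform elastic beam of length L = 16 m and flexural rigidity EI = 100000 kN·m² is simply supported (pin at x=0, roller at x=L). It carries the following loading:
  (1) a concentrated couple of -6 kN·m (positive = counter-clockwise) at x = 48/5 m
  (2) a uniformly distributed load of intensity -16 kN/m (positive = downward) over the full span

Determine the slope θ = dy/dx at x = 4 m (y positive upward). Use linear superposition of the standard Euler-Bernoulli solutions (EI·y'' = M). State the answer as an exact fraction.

θ(4) = 141199/7500000 rad

Load 1 — applied couple M₀=-6 kN·m at a=48/5 m (b=L-a=32/5):
  θ_1 = (M₀x²/(2L)+C₁)/EI  [x≤a] with C₁=M₀(3b²-L²)/(6L)=208/25 = ((-6)·4²/(2·16)+(208/25))/100000 = 133/2500000 rad
Load 2 — uniform load w=-16 kN/m over full span:
  θ_2 = -w(L³-6Lx²+4x³)/(24EI) = -(-16)·(16³-6·16·4²+4·4³)/(24·100000) = 176/9375 rad
Superposition: θ = Σ θ_i = 141199/7500000 rad ≈ 0.018827 rad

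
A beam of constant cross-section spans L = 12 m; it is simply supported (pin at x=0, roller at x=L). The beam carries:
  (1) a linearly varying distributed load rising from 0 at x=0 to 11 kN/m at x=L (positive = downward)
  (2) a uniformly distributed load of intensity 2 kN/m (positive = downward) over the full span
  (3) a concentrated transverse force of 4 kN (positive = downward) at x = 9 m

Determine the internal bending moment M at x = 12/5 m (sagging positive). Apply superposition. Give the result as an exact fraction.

M(12/5) = 9516/125 kN·m

Load 1 — triangular load w₀=11 kN/m (0→w₀ over full span):
  M_1 = w₀Lx/6 - w₀x³/(6L) = 11·12·(12/5)/6 - 11·(12/5)³/(6·12) = 6336/125 kN·m
Load 2 — uniform load w=2 kN/m over full span:
  M_2 = wx(L-x)/2 = 2·(12/5)·(12-(12/5))/2 = 576/25 kN·m
Load 3 — point force P=4 kN at a=9 m (b=L-a=3):
  M_3 = Pbx/L  [x≤a] = 4·3·(12/5)/12 = 12/5 kN·m
Superposition: M = Σ M_i = 9516/125 kN·m ≈ 76.128000 kN·m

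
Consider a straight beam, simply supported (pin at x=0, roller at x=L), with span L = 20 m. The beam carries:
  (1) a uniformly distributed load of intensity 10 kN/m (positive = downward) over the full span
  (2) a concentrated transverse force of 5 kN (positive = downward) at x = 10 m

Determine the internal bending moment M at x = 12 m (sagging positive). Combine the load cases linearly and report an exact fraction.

M(12) = 500 kN·m

Load 1 — uniform load w=10 kN/m over full span:
  M_1 = wx(L-x)/2 = 10·12·(20-12)/2 = 480 kN·m
Load 2 — point force P=5 kN at a=10 m (b=L-a=10):
  M_2 = Pa(L-x)/L  [x>a] = 5·10·(20-12)/20 = 20 kN·m
Superposition: M = Σ M_i = 500 kN·m ≈ 500.000000 kN·m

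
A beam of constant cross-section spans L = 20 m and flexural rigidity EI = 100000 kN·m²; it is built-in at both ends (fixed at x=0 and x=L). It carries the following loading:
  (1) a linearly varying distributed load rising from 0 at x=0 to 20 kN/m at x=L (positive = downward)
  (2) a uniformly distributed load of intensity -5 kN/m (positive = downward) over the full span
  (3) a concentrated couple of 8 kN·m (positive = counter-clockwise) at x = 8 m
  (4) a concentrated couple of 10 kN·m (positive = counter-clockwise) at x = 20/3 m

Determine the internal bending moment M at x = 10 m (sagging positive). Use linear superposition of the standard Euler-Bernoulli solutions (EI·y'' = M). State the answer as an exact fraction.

Load 1 — triangular load w₀=20 kN/m (0→w₀ over full span):
  M_1 = 3w₀Lx/20 - w₀L²/30 - w₀x³/(6L) = 3·20·20·10/20 - 20·20²/30 - 20·10³/(6·20) = 500/3 kN·m
Load 2 — uniform load w=-5 kN/m over full span:
  M_2 = wLx/2 - wL²/12 - wx²/2 = (-5)·20·10/2 - (-5)·20²/12 - (-5)·10²/2 = -250/3 kN·m
Load 3 — applied couple M₀=8 kN·m at a=8 m (b=L-a=12):
  M_3 = R_Ax - M_A - M₀  [x>a] with R_A=72/125, M_A=24/25 = (72/125)·10 - (24/25) - 8 = -16/5 kN·m
Load 4 — applied couple M₀=10 kN·m at a=20/3 m (b=L-a=40/3):
  M_4 = R_Ax - M_A - M₀  [x>a] with R_A=2/3, M_A=0 = (2/3)·10 - 0 - 10 = -10/3 kN·m
Superposition: M = Σ M_i = 384/5 kN·m ≈ 76.800000 kN·m

M(10) = 384/5 kN·m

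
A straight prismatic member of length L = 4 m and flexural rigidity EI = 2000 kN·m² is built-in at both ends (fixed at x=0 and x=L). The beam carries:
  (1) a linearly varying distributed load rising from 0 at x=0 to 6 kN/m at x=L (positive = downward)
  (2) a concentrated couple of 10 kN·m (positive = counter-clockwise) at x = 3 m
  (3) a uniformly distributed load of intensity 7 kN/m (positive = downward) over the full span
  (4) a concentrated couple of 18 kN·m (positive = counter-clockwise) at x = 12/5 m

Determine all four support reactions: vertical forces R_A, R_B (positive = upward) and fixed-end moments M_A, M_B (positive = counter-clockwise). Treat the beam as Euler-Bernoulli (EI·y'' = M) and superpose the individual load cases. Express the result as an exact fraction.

R_A = 10757/400 kN, M_A = 12851/600 kN·m, R_B = 5243/400 kN, M_B = -8309/600 kN·m

Load 1 — triangular load w₀=6 kN/m (0→w₀ over full span):
  R_A = 3w₀L/20 = 3·6·4/20 = 18/5 kN
  M_A = w₀L²/30 = 6·4²/30 = 16/5 kN·m
  R_B = 7w₀L/20 = 7·6·4/20 = 42/5 kN
  M_B = -w₀L²/20 = -6·4²/20 = -24/5 kN·m
Load 2 — applied couple M₀=10 kN·m at a=3 m (b=L-a=1):
  R_A = 6M₀ab/L³ = 6·10·3·1/4³ = 45/16 kN
  M_A = M₀b(2a-b)/L² = 10·1·(2·3-1)/4² = 25/8 kN·m
  R_B = -6M₀ab/L³ = -6·10·3·1/4³ = -45/16 kN
  M_B = M₀a(2b-a)/L² = 10·3·(2·1-3)/4² = -15/8 kN·m
Load 3 — uniform load w=7 kN/m over full span:
  R_A = wL/2 = 7·4/2 = 14 kN
  M_A = wL²/12 = 7·4²/12 = 28/3 kN·m
  R_B = wL/2 = 7·4/2 = 14 kN
  M_B = -wL²/12 = -7·4²/12 = -28/3 kN·m
Load 4 — applied couple M₀=18 kN·m at a=12/5 m (b=L-a=8/5):
  R_A = 6M₀ab/L³ = 6·18·(12/5)·(8/5)/4³ = 162/25 kN
  M_A = M₀b(2a-b)/L² = 18·(8/5)·(2·(12/5)-(8/5))/4² = 144/25 kN·m
  R_B = -6M₀ab/L³ = -6·18·(12/5)·(8/5)/4³ = -162/25 kN
  M_B = M₀a(2b-a)/L² = 18·(12/5)·(2·(8/5)-(12/5))/4² = 54/25 kN·m
Superposition: R_A = 10757/400 kN, M_A = 12851/600 kN·m, R_B = 5243/400 kN, M_B = -8309/600 kN·m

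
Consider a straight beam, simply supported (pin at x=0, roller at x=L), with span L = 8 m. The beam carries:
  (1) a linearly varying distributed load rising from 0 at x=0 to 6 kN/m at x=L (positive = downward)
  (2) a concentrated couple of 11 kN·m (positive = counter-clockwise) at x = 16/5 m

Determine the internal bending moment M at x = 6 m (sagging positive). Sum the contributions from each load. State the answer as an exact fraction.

Load 1 — triangular load w₀=6 kN/m (0→w₀ over full span):
  M_1 = w₀Lx/6 - w₀x³/(6L) = 6·8·6/6 - 6·6³/(6·8) = 21 kN·m
Load 2 — applied couple M₀=11 kN·m at a=16/5 m (b=L-a=24/5):
  M_2 = M₀x/L - M₀  [x>a] = 11·6/8 - 11 = -11/4 kN·m
Superposition: M = Σ M_i = 73/4 kN·m ≈ 18.250000 kN·m

M(6) = 73/4 kN·m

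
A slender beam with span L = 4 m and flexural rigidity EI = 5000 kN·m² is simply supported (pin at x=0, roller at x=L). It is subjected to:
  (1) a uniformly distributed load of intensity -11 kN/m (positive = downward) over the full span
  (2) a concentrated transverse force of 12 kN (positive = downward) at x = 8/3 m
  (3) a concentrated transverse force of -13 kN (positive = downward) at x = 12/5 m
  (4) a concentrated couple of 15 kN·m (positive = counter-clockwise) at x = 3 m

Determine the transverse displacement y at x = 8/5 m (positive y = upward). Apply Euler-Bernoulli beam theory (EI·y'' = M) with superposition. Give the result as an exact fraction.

y(8/5) = 91549/16875000 m

Load 1 — uniform load w=-11 kN/m over full span:
  y_1 = -wx(L³-2Lx²+x³)/(24EI) = -(-11)·(8/5)·(4³-2·4·(8/5)²+(8/5)³)/(24·5000) = 2728/390625 m
Load 2 — point force P=12 kN at a=8/3 m (b=L-a=4/3):
  y_2 = -Pbx(L²-b²-x²)/(6LEI)  [x≤a] = -12·(4/3)·(8/5)·(4²-(4/3)²-(8/5)²)/(6·4·5000) = -5248/2109375 m
Load 3 — point force P=-13 kN at a=12/5 m (b=L-a=8/5):
  y_3 = -Pbx(L²-b²-x²)/(6LEI)  [x≤a] = -(-13)·(8/5)·(8/5)·(4²-(8/5)²-(8/5)²)/(6·4·5000) = 3536/1171875 m
Load 4 — applied couple M₀=15 kN·m at a=3 m (b=L-a=1):
  y_4 = (M₀x³/(6L)+C₁x)/EI  [x≤a] with C₁=M₀(3b²-L²)/(6L)=-65/8 = (15·(8/5)³/(6·4)+(-65/8)·(8/5))/5000 = -261/125000 m
Superposition: y = Σ y_i = 91549/16875000 m ≈ 0.005425 m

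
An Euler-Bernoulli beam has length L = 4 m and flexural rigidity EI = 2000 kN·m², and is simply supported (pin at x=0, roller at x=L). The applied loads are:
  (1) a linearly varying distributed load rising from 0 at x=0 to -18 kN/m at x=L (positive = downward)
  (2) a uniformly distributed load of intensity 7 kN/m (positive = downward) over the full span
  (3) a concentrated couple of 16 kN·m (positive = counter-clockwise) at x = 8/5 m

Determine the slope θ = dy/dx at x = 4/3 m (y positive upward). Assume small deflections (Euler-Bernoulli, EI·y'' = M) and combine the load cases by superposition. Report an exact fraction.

θ(4/3) = 1961/506250 rad

Load 1 — triangular load w₀=-18 kN/m (0→w₀ over full span):
  θ_1 = -w₀(7L⁴-30L²x²+15x⁴)/(360LEI) = -(-18)·(7·4⁴-30·4²·(4/3)²+15·(4/3)⁴)/(360·4·2000) = 104/16875 rad
Load 2 — uniform load w=7 kN/m over full span:
  θ_2 = -w(L³-6Lx²+4x³)/(24EI) = -7·(4³-6·4·(4/3)²+4·(4/3)³)/(24·2000) = -91/20250 rad
Load 3 — applied couple M₀=16 kN·m at a=8/5 m (b=L-a=12/5):
  θ_3 = (M₀x²/(2L)+C₁)/EI  [x≤a] with C₁=M₀(3b²-L²)/(6L)=64/75 = (16·(4/3)²/(2·4)+(64/75))/2000 = 62/28125 rad
Superposition: θ = Σ θ_i = 1961/506250 rad ≈ 0.003874 rad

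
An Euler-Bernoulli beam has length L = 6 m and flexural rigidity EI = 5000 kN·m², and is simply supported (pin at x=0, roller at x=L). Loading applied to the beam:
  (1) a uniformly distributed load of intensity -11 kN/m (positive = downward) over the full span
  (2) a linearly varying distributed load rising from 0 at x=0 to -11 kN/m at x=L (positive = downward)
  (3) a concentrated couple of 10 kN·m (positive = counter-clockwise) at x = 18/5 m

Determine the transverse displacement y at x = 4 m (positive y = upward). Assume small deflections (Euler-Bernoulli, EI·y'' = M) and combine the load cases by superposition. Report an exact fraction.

y(4) = 2707/56250 m

Load 1 — uniform load w=-11 kN/m over full span:
  y_1 = -wx(L³-2Lx²+x³)/(24EI) = -(-11)·4·(6³-2·6·4²+4³)/(24·5000) = 121/3750 m
Load 2 — triangular load w₀=-11 kN/m (0→w₀ over full span):
  y_2 = -w₀x(7L⁴-10L²x²+3x⁴)/(360LEI) = -(-11)·4·(7·6⁴-10·6²·4²+3·4⁴)/(360·6·5000) = 187/11250 m
Load 3 — applied couple M₀=10 kN·m at a=18/5 m (b=L-a=12/5):
  y_3 = (M₀x³/(6L)-M₀(x-a)²/2+C₁x)/EI  [x>a] with C₁=M₀(3b²-L²)/(6L)=-26/5 = (10·4³/(6·6)-10·(4-(18/5))²/2+(-26/5)·4)/5000 = -43/56250 m
Superposition: y = Σ y_i = 2707/56250 m ≈ 0.048124 m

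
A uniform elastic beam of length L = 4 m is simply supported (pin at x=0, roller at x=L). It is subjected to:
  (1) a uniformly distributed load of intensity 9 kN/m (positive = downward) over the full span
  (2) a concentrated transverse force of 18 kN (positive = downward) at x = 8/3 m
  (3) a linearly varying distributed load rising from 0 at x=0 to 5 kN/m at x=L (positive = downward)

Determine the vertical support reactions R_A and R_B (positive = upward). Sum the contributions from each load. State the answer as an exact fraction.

Load 1 — uniform load w=9 kN/m over full span:
  R_A = wL/2 = 9·4/2 = 18 kN
  R_B = wL/2 = 9·4/2 = 18 kN
Load 2 — point force P=18 kN at a=8/3 m (b=L-a=4/3):
  R_A = Pb/L = 18·(4/3)/4 = 6 kN
  R_B = Pa/L = 18·(8/3)/4 = 12 kN
Load 3 — triangular load w₀=5 kN/m (0→w₀ over full span):
  R_A = w₀L/6 = 5·4/6 = 10/3 kN
  R_B = w₀L/3 = 5·4/3 = 20/3 kN
Superposition: R_A = 82/3 kN, R_B = 110/3 kN

R_A = 82/3 kN, R_B = 110/3 kN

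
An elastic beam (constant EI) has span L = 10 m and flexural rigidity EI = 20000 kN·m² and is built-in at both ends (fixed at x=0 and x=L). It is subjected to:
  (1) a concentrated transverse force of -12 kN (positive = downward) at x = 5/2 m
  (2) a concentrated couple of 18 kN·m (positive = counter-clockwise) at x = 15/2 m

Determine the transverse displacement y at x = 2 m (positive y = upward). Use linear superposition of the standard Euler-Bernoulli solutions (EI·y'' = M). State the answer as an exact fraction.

y(2) = 117/200000 m

Load 1 — point force P=-12 kN at a=5/2 m (b=L-a=15/2):
  y_1 = -Pb²x²(3aL-(3a+b)x)/(6L³EI)  [x≤a] = -(-12)·(15/2)²·2²·(3·(5/2)·10-(3·(5/2)+(15/2))·2)/(6·10³·20000) = 81/80000 m
Load 2 — applied couple M₀=18 kN·m at a=15/2 m (b=L-a=5/2):
  y_2 = (R_Ax³/6 - M_Ax²/2)/EI  [x≤a] with R_A=81/40, M_A=45/8 = ((81/40)·2³/6 - (45/8)·2²/2)/20000 = -171/400000 m
Superposition: y = Σ y_i = 117/200000 m ≈ 0.000585 m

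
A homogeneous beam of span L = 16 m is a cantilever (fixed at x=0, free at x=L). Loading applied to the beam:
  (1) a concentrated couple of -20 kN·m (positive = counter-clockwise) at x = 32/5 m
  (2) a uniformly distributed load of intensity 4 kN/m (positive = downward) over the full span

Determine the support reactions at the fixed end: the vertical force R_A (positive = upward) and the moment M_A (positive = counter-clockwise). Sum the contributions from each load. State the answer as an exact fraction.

R_A = 64 kN, M_A = 532 kN·m

Load 1 — applied couple M₀=-20 kN·m at a=32/5 m (b=L-a=48/5):
  R_A = 0 kN
  M_A = -M₀ = -(-20) = 20 kN·m
Load 2 — uniform load w=4 kN/m over full span:
  R_A = wL = 4·16 = 64 kN
  M_A = wL²/2 = 4·16²/2 = 512 kN·m
Superposition: R_A = 64 kN, M_A = 532 kN·m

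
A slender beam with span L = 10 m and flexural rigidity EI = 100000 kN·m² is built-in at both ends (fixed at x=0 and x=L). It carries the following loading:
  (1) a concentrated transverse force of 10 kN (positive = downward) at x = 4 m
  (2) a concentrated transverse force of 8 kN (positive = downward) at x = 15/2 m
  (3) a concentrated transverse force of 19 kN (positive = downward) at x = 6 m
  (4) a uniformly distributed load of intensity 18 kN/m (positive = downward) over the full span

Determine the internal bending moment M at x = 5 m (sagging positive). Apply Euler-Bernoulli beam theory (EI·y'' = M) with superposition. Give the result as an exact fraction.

Load 1 — point force P=10 kN at a=4 m (b=L-a=6):
  M_1 = Pa²(a+3b)(L-x)/L³ - Pa²b/L²  [x>a] = 10·4²·(4+3·6)·(10-5)/10³ - 10·4²·6/10² = 8 kN·m
Load 2 — point force P=8 kN at a=15/2 m (b=L-a=5/2):
  M_2 = Pb²(3a+b)x/L³ - Pab²/L²  [x≤a] = 8·(5/2)²·(3·(15/2)+(5/2))·5/10³ - 8·(15/2)·(5/2)²/10² = 5/2 kN·m
Load 3 — point force P=19 kN at a=6 m (b=L-a=4):
  M_3 = Pb²(3a+b)x/L³ - Pab²/L²  [x≤a] = 19·4²·(3·6+4)·5/10³ - 19·6·4²/10² = 76/5 kN·m
Load 4 — uniform load w=18 kN/m over full span:
  M_4 = wLx/2 - wL²/12 - wx²/2 = 18·10·5/2 - 18·10²/12 - 18·5²/2 = 75 kN·m
Superposition: M = Σ M_i = 1007/10 kN·m ≈ 100.700000 kN·m

M(5) = 1007/10 kN·m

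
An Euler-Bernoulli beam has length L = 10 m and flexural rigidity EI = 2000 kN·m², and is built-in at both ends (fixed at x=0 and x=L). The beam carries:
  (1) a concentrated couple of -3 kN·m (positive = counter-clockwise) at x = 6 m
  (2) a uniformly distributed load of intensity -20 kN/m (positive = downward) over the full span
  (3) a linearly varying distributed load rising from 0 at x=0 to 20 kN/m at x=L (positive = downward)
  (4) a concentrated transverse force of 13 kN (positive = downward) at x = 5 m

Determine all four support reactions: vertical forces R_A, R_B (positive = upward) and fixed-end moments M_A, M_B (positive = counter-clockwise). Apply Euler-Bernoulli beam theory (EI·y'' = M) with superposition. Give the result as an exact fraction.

Load 1 — applied couple M₀=-3 kN·m at a=6 m (b=L-a=4):
  R_A = 6M₀ab/L³ = 6·(-3)·6·4/10³ = -54/125 kN
  M_A = M₀b(2a-b)/L² = (-3)·4·(2·6-4)/10² = -24/25 kN·m
  R_B = -6M₀ab/L³ = -6·(-3)·6·4/10³ = 54/125 kN
  M_B = M₀a(2b-a)/L² = (-3)·6·(2·4-6)/10² = -9/25 kN·m
Load 2 — uniform load w=-20 kN/m over full span:
  R_A = wL/2 = (-20)·10/2 = -100 kN
  M_A = wL²/12 = (-20)·10²/12 = -500/3 kN·m
  R_B = wL/2 = (-20)·10/2 = -100 kN
  M_B = -wL²/12 = -(-20)·10²/12 = 500/3 kN·m
Load 3 — triangular load w₀=20 kN/m (0→w₀ over full span):
  R_A = 3w₀L/20 = 3·20·10/20 = 30 kN
  M_A = w₀L²/30 = 20·10²/30 = 200/3 kN·m
  R_B = 7w₀L/20 = 7·20·10/20 = 70 kN
  M_B = -w₀L²/20 = -20·10²/20 = -100 kN·m
Load 4 — point force P=13 kN at a=5 m (b=L-a=5):
  R_A = Pb²(3a+b)/L³ = 13·5²·(3·5+5)/10³ = 13/2 kN
  M_A = Pab²/L² = 13·5·5²/10² = 65/4 kN·m
  R_B = Pa²(a+3b)/L³ = 13·5²·(5+3·5)/10³ = 13/2 kN
  M_B = -Pa²b/L² = -13·5²·5/10² = -65/4 kN·m
Superposition: R_A = -15983/250 kN, M_A = -8471/100 kN·m, R_B = -5767/250 kN, M_B = 15017/300 kN·m

R_A = -15983/250 kN, M_A = -8471/100 kN·m, R_B = -5767/250 kN, M_B = 15017/300 kN·m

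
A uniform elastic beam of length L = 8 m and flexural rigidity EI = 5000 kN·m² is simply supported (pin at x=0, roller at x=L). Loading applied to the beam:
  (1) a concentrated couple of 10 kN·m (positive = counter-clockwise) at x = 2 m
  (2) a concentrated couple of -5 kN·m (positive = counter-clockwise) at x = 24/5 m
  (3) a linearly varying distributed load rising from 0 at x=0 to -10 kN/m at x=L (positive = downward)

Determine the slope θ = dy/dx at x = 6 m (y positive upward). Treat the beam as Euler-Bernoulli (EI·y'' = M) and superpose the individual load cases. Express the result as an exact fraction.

θ(6) = -14951/900000 rad

Load 1 — applied couple M₀=10 kN·m at a=2 m (b=L-a=6):
  θ_1 = (M₀x²/(2L)-M₀(x-a)+C₁)/EI  [x>a] with C₁=M₀(3b²-L²)/(6L)=55/6 = (10·6²/(2·8)-10·(6-2)+(55/6))/5000 = -1/600 rad
Load 2 — applied couple M₀=-5 kN·m at a=24/5 m (b=L-a=16/5):
  θ_2 = (M₀x²/(2L)-M₀(x-a)+C₁)/EI  [x>a] with C₁=M₀(3b²-L²)/(6L)=52/15 = ((-5)·6²/(2·8)-(-5)·(6-(24/5))+(52/15))/5000 = -107/300000 rad
Load 3 — triangular load w₀=-10 kN/m (0→w₀ over full span):
  θ_3 = -w₀(7L⁴-30L²x²+15x⁴)/(360LEI) = -(-10)·(7·8⁴-30·8²·6²+15·6⁴)/(360·8·5000) = -1313/90000 rad
Superposition: θ = Σ θ_i = -14951/900000 rad ≈ -0.016612 rad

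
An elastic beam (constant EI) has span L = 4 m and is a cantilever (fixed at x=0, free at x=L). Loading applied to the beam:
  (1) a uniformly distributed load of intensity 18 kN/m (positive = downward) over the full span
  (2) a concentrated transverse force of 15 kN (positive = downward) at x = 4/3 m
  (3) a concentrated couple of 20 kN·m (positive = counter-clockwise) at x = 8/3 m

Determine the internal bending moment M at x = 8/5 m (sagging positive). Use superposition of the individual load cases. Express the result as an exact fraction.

M(8/5) = -796/25 kN·m

Load 1 — uniform load w=18 kN/m over full span:
  M_1 = -w(L-x)²/2 = -18·(4-(8/5))²/2 = -1296/25 kN·m
Load 2 — point force P=15 kN at a=4/3 m (b=L-a=8/3):
  M_2 = 0  [x>a] = 0 kN·m
Load 3 — applied couple M₀=20 kN·m at a=8/3 m (b=L-a=4/3):
  M_3 = M₀  [x≤a] = 20 = 20 kN·m
Superposition: M = Σ M_i = -796/25 kN·m ≈ -31.840000 kN·m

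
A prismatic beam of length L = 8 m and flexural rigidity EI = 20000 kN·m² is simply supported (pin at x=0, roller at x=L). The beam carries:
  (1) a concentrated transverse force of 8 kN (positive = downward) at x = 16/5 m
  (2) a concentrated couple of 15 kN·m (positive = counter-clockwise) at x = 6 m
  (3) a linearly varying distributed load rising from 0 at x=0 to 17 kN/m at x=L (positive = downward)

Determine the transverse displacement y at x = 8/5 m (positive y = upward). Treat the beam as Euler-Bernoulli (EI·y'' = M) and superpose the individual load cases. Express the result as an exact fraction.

Load 1 — point force P=8 kN at a=16/5 m (b=L-a=24/5):
  y_1 = -Pbx(L²-b²-x²)/(6LEI)  [x≤a] = -8·(24/5)·(8/5)·(8²-(24/5)²-(8/5)²)/(6·8·20000) = -192/78125 m
Load 2 — applied couple M₀=15 kN·m at a=6 m (b=L-a=2):
  y_2 = (M₀x³/(6L)+C₁x)/EI  [x≤a] with C₁=M₀(3b²-L²)/(6L)=-65/4 = (15·(8/5)³/(6·8)+(-65/4)·(8/5))/20000 = -309/250000 m
Load 3 — triangular load w₀=17 kN/m (0→w₀ over full span):
  y_3 = -w₀x(7L⁴-10L²x²+3x⁴)/(360LEI) = -17·(8/5)·(7·8⁴-10·8²·(8/5)²+3·(8/5)⁴)/(360·8·20000) = -374272/29296875 m
Superposition: y = Σ y_i = -7719727/468750000 m ≈ -0.016469 m

y(8/5) = -7719727/468750000 m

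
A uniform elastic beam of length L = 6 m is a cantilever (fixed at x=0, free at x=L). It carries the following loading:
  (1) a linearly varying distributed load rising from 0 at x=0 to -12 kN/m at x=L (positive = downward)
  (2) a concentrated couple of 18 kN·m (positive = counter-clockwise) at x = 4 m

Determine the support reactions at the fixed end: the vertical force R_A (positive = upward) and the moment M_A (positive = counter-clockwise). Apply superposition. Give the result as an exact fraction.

R_A = -36 kN, M_A = -162 kN·m

Load 1 — triangular load w₀=-12 kN/m (0→w₀ over full span):
  R_A = w₀L/2 = (-12)·6/2 = -36 kN
  M_A = w₀L²/3 = (-12)·6²/3 = -144 kN·m
Load 2 — applied couple M₀=18 kN·m at a=4 m (b=L-a=2):
  R_A = 0 kN
  M_A = -M₀ = -18 kN·m
Superposition: R_A = -36 kN, M_A = -162 kN·m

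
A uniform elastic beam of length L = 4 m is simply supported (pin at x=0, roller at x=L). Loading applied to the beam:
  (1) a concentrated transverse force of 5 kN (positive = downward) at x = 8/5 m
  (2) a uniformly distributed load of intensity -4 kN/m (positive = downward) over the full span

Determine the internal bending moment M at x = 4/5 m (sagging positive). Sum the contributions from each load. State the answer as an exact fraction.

Load 1 — point force P=5 kN at a=8/5 m (b=L-a=12/5):
  M_1 = Pbx/L  [x≤a] = 5·(12/5)·(4/5)/4 = 12/5 kN·m
Load 2 — uniform load w=-4 kN/m over full span:
  M_2 = wx(L-x)/2 = (-4)·(4/5)·(4-(4/5))/2 = -128/25 kN·m
Superposition: M = Σ M_i = -68/25 kN·m ≈ -2.720000 kN·m

M(4/5) = -68/25 kN·m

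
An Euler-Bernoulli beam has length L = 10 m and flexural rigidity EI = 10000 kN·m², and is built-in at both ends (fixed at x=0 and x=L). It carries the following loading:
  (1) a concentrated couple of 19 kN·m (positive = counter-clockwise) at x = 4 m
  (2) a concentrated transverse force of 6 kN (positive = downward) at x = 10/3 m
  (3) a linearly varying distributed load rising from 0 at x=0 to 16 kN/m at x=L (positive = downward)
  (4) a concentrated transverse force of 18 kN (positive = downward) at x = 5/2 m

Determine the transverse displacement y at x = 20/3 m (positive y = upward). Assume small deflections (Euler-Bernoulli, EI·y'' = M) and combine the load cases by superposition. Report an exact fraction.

Load 1 — applied couple M₀=19 kN·m at a=4 m (b=L-a=6):
  y_1 = (R_Ax³/6 - M_Ax²/2 - M₀(x-a)²/2)/EI  [x>a] with R_A=342/125, M_A=57/25 = ((342/125)·(20/3)³/6 - (57/25)·(20/3)²/2 - 19·((20/3)-4)²/2)/10000 = 19/11250 m
Load 2 — point force P=6 kN at a=10/3 m (b=L-a=20/3):
  y_2 = -Pa²(L-x)²(3bL-(3b+a)(L-x))/(6L³EI)  [x>a] = -6·(10/3)²·(10-(20/3))²·(3·(20/3)·10-(3·(20/3)+(10/3))·(10-(20/3)))/(6·10³·10000) = -11/7290 m
Load 3 — triangular load w₀=16 kN/m (0→w₀ over full span):
  y_3 = -w₀x²(L-x)²(x+2L)/(120LEI) = -16·(20/3)²·(10-(20/3))²·((20/3)+2·10)/(120·10·10000) = -64/3645 m
Load 4 — point force P=18 kN at a=5/2 m (b=L-a=15/2):
  y_4 = -Pa²(L-x)²(3bL-(3b+a)(L-x))/(6L³EI)  [x>a] = -18·(5/2)²·(10-(20/3))²·(3·(15/2)·10-(3·(15/2)+(5/2))·(10-(20/3)))/(6·10³·10000) = -17/5760 m
Superposition: y = Σ y_i = -1185629/58320000 m ≈ -0.020330 m

y(20/3) = -1185629/58320000 m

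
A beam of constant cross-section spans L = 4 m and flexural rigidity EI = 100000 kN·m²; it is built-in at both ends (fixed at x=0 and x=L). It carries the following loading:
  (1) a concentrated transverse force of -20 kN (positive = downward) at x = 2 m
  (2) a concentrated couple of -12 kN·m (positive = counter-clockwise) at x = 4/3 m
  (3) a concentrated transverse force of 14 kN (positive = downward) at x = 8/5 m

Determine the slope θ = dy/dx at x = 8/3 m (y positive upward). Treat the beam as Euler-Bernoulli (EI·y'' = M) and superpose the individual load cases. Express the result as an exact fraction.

θ(8/3) = 17/14062500 rad

Load 1 — point force P=-20 kN at a=2 m (b=L-a=2):
  θ_1 = Pa²(L-x)(2bL-(3b+a)(L-x))/(2L³EI)  [x>a] = (-20)·2²·(4-(8/3))·(2·2·4-(3·2+2)·(4-(8/3)))/(2·4³·100000) = -1/22500 rad
Load 2 — applied couple M₀=-12 kN·m at a=4/3 m (b=L-a=8/3):
  θ_2 = (R_Ax²/2 - M_Ax - M₀(x-a))/EI  [x>a] with R_A=-4, M_A=0 = ((-4)·(8/3)²/2 - 0·(8/3) - (-12)·((8/3)-(4/3)))/100000 = 1/56250 rad
Load 3 — point force P=14 kN at a=8/5 m (b=L-a=12/5):
  θ_3 = Pa²(L-x)(2bL-(3b+a)(L-x))/(2L³EI)  [x>a] = 14·(8/5)²·(4-(8/3))·(2·(12/5)·4-(3·(12/5)+(8/5))·(4-(8/3)))/(2·4³·100000) = 98/3515625 rad
Superposition: θ = Σ θ_i = 17/14062500 rad ≈ 0.000001 rad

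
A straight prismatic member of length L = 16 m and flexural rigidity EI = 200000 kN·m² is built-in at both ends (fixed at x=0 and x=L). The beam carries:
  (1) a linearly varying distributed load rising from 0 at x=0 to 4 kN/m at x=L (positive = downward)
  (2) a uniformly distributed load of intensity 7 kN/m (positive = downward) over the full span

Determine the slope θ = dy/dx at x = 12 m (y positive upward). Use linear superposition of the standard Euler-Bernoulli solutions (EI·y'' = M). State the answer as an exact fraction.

Load 1 — triangular load w₀=4 kN/m (0→w₀ over full span):
  θ_1 = -w₀(2x(L-x)(L-2x)(x+2L)+x²(L-x)²)/(120LEI) = -4·(2·12·(16-12)·(16-2·12)·(12+2·16)+12²·(16-12)²)/(120·16·200000) = 41/125000 rad
Load 2 — uniform load w=7 kN/m over full span:
  θ_2 = -wx(L-x)(L-2x)/(12EI) = -7·12·(16-12)·(16-2·12)/(12·200000) = 7/6250 rad
Superposition: θ = Σ θ_i = 181/125000 rad ≈ 0.001448 rad

θ(12) = 181/125000 rad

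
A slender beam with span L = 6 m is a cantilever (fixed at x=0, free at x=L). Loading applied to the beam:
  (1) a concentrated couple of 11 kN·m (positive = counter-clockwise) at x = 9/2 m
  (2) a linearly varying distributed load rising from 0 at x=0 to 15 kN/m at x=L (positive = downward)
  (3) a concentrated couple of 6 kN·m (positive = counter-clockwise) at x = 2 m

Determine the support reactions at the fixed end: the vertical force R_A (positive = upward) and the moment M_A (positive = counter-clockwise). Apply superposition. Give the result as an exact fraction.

Load 1 — applied couple M₀=11 kN·m at a=9/2 m (b=L-a=3/2):
  R_A = 0 kN
  M_A = -M₀ = -11 kN·m
Load 2 — triangular load w₀=15 kN/m (0→w₀ over full span):
  R_A = w₀L/2 = 15·6/2 = 45 kN
  M_A = w₀L²/3 = 15·6²/3 = 180 kN·m
Load 3 — applied couple M₀=6 kN·m at a=2 m (b=L-a=4):
  R_A = 0 kN
  M_A = -M₀ = -6 kN·m
Superposition: R_A = 45 kN, M_A = 163 kN·m

R_A = 45 kN, M_A = 163 kN·m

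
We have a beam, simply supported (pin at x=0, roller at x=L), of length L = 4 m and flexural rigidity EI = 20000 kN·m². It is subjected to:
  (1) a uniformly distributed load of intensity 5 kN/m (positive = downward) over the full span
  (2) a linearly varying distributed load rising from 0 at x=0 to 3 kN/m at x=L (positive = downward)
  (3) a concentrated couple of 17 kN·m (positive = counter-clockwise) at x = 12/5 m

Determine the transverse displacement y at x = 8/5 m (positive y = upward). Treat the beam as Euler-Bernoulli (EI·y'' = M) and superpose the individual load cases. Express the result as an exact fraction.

Load 1 — uniform load w=5 kN/m over full span:
  y_1 = -wx(L³-2Lx²+x³)/(24EI) = -5·(8/5)·(4³-2·4·(8/5)²+(8/5)³)/(24·20000) = -62/78125 m
Load 2 — triangular load w₀=3 kN/m (0→w₀ over full span):
  y_2 = -w₀x(7L⁴-10L²x²+3x⁴)/(360LEI) = -3·(8/5)·(7·4⁴-10·4²·(8/5)²+3·(8/5)⁴)/(360·4·20000) = -2282/9765625 m
Load 3 — applied couple M₀=17 kN·m at a=12/5 m (b=L-a=8/5):
  y_3 = (M₀x³/(6L)+C₁x)/EI  [x≤a] with C₁=M₀(3b²-L²)/(6L)=-442/75 = (17·(8/5)³/(6·4)+(-442/75)·(8/5))/20000 = -51/156250 m
Superposition: y = Σ y_i = -26439/19531250 m ≈ -0.001354 m

y(8/5) = -26439/19531250 m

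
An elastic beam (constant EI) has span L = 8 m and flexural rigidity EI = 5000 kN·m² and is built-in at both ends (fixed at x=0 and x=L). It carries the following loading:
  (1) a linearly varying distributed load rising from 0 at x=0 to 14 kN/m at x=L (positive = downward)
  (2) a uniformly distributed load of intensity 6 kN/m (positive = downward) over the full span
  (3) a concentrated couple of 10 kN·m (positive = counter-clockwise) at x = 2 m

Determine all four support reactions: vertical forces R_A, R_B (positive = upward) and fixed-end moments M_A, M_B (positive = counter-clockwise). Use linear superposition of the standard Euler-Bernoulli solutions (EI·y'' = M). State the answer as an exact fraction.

Load 1 — triangular load w₀=14 kN/m (0→w₀ over full span):
  R_A = 3w₀L/20 = 3·14·8/20 = 84/5 kN
  M_A = w₀L²/30 = 14·8²/30 = 448/15 kN·m
  R_B = 7w₀L/20 = 7·14·8/20 = 196/5 kN
  M_B = -w₀L²/20 = -14·8²/20 = -224/5 kN·m
Load 2 — uniform load w=6 kN/m over full span:
  R_A = wL/2 = 6·8/2 = 24 kN
  M_A = wL²/12 = 6·8²/12 = 32 kN·m
  R_B = wL/2 = 6·8/2 = 24 kN
  M_B = -wL²/12 = -6·8²/12 = -32 kN·m
Load 3 — applied couple M₀=10 kN·m at a=2 m (b=L-a=6):
  R_A = 6M₀ab/L³ = 6·10·2·6/8³ = 45/32 kN
  M_A = M₀b(2a-b)/L² = 10·6·(2·2-6)/8² = -15/8 kN·m
  R_B = -6M₀ab/L³ = -6·10·2·6/8³ = -45/32 kN
  M_B = M₀a(2b-a)/L² = 10·2·(2·6-2)/8² = 25/8 kN·m
Superposition: R_A = 6753/160 kN, M_A = 7199/120 kN·m, R_B = 9887/160 kN, M_B = -2947/40 kN·m

R_A = 6753/160 kN, M_A = 7199/120 kN·m, R_B = 9887/160 kN, M_B = -2947/40 kN·m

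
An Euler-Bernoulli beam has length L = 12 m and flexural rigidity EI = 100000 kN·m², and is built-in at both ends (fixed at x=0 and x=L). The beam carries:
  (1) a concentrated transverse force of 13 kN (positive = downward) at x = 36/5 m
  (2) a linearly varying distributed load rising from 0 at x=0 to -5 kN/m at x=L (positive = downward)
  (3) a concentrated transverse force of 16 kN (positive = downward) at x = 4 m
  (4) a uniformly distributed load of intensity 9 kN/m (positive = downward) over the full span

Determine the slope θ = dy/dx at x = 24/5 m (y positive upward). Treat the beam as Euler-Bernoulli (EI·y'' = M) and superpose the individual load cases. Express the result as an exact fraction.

θ(24/5) = -6422/9765625 rad

Load 1 — point force P=13 kN at a=36/5 m (b=L-a=24/5):
  θ_1 = -Pb²x(2aL-(3a+b)x)/(2L³EI)  [x≤a] = -13·(24/5)²·(24/5)·(2·(36/5)·12-(3·(36/5)+(24/5))·(24/5))/(2·12³·100000) = -1872/9765625 rad
Load 2 — triangular load w₀=-5 kN/m (0→w₀ over full span):
  θ_2 = -w₀(2x(L-x)(L-2x)(x+2L)+x²(L-x)²)/(120LEI) = -(-5)·(2·(24/5)·(12-(24/5))·(12-2·(24/5))·((24/5)+2·12)+(24/5)²·(12-(24/5))²)/(120·12·100000) = 81/390625 rad
Load 3 — point force P=16 kN at a=4 m (b=L-a=8):
  θ_3 = Pa²(L-x)(2bL-(3b+a)(L-x))/(2L³EI)  [x>a] = 16·4²·(12-(24/5))·(2·8·12-(3·8+4)·(12-(24/5)))/(2·12³·100000) = -4/78125 rad
Load 4 — uniform load w=9 kN/m over full span:
  θ_4 = -wx(L-x)(L-2x)/(12EI) = -9·(24/5)·(12-(24/5))·(12-2·(24/5))/(12·100000) = -243/390625 rad
Superposition: θ = Σ θ_i = -6422/9765625 rad ≈ -0.000658 rad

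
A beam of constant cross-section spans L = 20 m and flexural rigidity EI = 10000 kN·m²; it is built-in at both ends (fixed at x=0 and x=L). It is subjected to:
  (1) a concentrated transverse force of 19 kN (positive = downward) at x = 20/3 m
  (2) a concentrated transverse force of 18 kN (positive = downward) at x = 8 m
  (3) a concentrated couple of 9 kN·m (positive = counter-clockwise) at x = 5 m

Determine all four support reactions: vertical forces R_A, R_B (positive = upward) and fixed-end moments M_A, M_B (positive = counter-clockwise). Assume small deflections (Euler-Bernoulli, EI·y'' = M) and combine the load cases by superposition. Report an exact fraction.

R_A = 2834387/108000 kN, M_A = 1149647/10800 kN·m, R_B = 1161613/108000 kN, M_B = -646873/10800 kN·m

Load 1 — point force P=19 kN at a=20/3 m (b=L-a=40/3):
  R_A = Pb²(3a+b)/L³ = 19·(40/3)²·(3·(20/3)+(40/3))/20³ = 380/27 kN
  M_A = Pab²/L² = 19·(20/3)·(40/3)²/20² = 1520/27 kN·m
  R_B = Pa²(a+3b)/L³ = 19·(20/3)²·((20/3)+3·(40/3))/20³ = 133/27 kN
  M_B = -Pa²b/L² = -19·(20/3)²·(40/3)/20² = -760/27 kN·m
Load 2 — point force P=18 kN at a=8 m (b=L-a=12):
  R_A = Pb²(3a+b)/L³ = 18·12²·(3·8+12)/20³ = 1458/125 kN
  M_A = Pab²/L² = 18·8·12²/20² = 1296/25 kN·m
  R_B = Pa²(a+3b)/L³ = 18·8²·(8+3·12)/20³ = 792/125 kN
  M_B = -Pa²b/L² = -18·8²·12/20² = -864/25 kN·m
Load 3 — applied couple M₀=9 kN·m at a=5 m (b=L-a=15):
  R_A = 6M₀ab/L³ = 6·9·5·15/20³ = 81/160 kN
  M_A = M₀b(2a-b)/L² = 9·15·(2·5-15)/20² = -27/16 kN·m
  R_B = -6M₀ab/L³ = -6·9·5·15/20³ = -81/160 kN
  M_B = M₀a(2b-a)/L² = 9·5·(2·15-5)/20² = 45/16 kN·m
Superposition: R_A = 2834387/108000 kN, M_A = 1149647/10800 kN·m, R_B = 1161613/108000 kN, M_B = -646873/10800 kN·m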